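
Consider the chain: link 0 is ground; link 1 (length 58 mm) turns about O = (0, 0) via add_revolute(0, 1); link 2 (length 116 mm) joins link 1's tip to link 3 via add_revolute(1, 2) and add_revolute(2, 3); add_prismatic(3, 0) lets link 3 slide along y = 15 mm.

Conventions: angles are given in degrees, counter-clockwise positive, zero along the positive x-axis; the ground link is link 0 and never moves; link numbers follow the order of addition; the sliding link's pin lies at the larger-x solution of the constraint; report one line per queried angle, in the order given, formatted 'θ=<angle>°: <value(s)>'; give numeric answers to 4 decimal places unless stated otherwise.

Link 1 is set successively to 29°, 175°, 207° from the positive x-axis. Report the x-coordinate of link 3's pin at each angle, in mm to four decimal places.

geometry: r = 58 mm, L = 116 mm, e = 15 mm
θ=29°: crank pin P = (r cos θ, r sin θ) = (50.727943, 28.118958)
θ=29°: h = r sin θ − e = 28.118958 − 15 = 13.118958
θ=29°: x = r cos θ + √(L² − h²) = 50.727943 + 115.255772 = 165.983715
θ=175°: crank pin P = (r cos θ, r sin θ) = (-57.779292, 5.055033)
θ=175°: h = r sin θ − e = 5.055033 − 15 = -9.944967
θ=175°: x = r cos θ + √(L² − h²) = -57.779292 + 115.572910 = 57.793618
θ=207°: crank pin P = (r cos θ, r sin θ) = (-51.678378, -26.331449)
θ=207°: h = r sin θ − e = -26.331449 − 15 = -41.331449
θ=207°: x = r cos θ + √(L² − h²) = -51.678378 + 108.386860 = 56.708481

θ=29°: 165.9837
θ=175°: 57.7936
θ=207°: 56.7085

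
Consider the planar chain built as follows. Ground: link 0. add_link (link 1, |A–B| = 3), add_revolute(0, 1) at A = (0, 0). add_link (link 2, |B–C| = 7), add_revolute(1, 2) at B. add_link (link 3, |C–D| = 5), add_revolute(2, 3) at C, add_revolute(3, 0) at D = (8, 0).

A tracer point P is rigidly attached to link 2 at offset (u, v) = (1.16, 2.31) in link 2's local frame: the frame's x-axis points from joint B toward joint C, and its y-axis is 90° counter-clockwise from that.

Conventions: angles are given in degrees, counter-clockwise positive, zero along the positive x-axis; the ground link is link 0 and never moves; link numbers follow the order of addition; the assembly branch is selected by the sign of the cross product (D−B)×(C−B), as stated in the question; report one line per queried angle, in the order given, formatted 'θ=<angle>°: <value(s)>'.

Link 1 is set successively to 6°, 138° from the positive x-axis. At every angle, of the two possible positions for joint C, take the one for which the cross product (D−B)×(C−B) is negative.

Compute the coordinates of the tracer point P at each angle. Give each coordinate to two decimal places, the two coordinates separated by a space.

A=(0,0), D=(8.00,0)
θ=6°: B = A + 3.00·(cos6°, sin6°) = (2.9836, 0.3136)
θ=6°: |BD| = 5.0262
θ=6°: circle(B,7.00) ∩ circle(D,5.00): a=4.9006, h=4.9984
θ=6°:   candidates: C₊=(8.1865,4.9965) cross=25.123; C₋=(7.5628,-4.9808) cross=-25.123
θ=6°:   branch - wants cross < 0 → take C=(7.5628,-4.9808) (cross=-25.123)
θ=6°: ex = (C−B)/|BC| = (0.6542,-0.7563); ey = (0.7563,0.6542)
θ=6°: P = B + 1.16·ex + 2.31·ey = (5.4896,0.9474)
θ=138°: B = A + 3.00·(cos138°, sin138°) = (-2.2294, 2.0074)
θ=138°: |BD| = 10.4245
θ=138°: circle(B,7.00) ∩ circle(D,5.00): a=6.3634, h=2.9167
θ=138°:   candidates: C₊=(4.5765,3.6441) cross=30.405; C₋=(3.4532,-2.0801) cross=-30.405
θ=138°:   branch - wants cross < 0 → take C=(3.4532,-2.0801) (cross=-30.405)
θ=138°: ex = (C−B)/|BC| = (0.8118,-0.5839); ey = (0.5839,0.8118)
θ=138°: P = B + 1.16·ex + 2.31·ey = (0.0611,3.2053)

θ=6°: 5.49 0.95
θ=138°: 0.06 3.21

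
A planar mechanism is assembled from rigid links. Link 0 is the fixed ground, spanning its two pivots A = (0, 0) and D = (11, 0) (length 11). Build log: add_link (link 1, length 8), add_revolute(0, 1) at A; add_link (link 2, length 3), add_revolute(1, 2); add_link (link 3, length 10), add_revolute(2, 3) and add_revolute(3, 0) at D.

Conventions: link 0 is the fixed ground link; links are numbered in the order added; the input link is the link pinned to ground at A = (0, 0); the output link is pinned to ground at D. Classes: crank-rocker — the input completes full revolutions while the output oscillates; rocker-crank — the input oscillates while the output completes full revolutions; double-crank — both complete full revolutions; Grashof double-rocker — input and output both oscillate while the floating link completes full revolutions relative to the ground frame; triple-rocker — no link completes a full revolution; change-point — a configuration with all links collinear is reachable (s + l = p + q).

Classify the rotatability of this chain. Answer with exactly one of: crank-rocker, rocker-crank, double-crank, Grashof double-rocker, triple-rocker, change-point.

lengths: ground=11, input=8, coupler=3, output=10
sorted: s=3 (shortest), l=11 (longest), p+q=18
s + l = 14 vs p + q = 18
s + l < p + q (Grashof) with shortest = coupler link → Grashof double-rocker

Grashof double-rocker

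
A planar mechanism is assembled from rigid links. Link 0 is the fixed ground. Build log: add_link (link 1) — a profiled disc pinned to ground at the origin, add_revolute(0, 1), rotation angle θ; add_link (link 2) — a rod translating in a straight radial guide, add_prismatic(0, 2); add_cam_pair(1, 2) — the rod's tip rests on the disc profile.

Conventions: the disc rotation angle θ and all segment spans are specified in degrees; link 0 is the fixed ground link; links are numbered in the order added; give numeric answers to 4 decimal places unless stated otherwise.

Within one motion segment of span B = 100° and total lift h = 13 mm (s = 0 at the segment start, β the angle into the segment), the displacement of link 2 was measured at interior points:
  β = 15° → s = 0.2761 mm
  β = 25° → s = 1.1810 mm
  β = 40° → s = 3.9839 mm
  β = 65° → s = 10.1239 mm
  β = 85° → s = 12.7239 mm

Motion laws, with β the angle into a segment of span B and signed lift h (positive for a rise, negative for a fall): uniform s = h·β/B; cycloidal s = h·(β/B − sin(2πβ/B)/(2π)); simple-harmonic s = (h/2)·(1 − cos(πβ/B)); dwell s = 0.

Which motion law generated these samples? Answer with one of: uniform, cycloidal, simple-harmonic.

candidates at β/B = r: uniform s = h·r (linear in β); cycloidal s = h·(r − sin(2πr)/(2π)); simple-harmonic s = (h/2)(1 − cos(πr))
β=15°: printed 0.2761 | uniform 1.9500, cycloidal 0.2761, simple-harmonic 0.7085
β=25°: printed 1.1810 | uniform 3.2500, cycloidal 1.1810, simple-harmonic 1.9038
β=40°: printed 3.9839 | uniform 5.2000, cycloidal 3.9839, simple-harmonic 4.4914
β=65°: printed 10.1239 | uniform 8.4500, cycloidal 10.1239, simple-harmonic 9.4509
β=85°: printed 12.7239 | uniform 11.0500, cycloidal 12.7239, simple-harmonic 12.2915
only one law matches every sample → cycloidal

cycloidal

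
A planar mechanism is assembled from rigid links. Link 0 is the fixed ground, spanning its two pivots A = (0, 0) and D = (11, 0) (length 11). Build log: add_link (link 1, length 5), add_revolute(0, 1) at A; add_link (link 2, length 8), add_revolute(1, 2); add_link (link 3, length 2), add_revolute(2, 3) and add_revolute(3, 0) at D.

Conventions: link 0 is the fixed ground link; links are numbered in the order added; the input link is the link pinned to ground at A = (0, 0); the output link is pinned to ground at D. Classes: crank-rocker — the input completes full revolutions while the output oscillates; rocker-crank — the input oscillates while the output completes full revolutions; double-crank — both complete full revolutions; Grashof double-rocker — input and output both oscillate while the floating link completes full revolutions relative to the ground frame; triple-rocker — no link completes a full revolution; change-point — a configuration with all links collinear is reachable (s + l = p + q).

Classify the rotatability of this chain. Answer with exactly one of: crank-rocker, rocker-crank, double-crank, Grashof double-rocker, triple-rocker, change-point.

lengths: ground=11, input=5, coupler=8, output=2
sorted: s=2 (shortest), l=11 (longest), p+q=13
s + l = 13 vs p + q = 13
s + l = p + q → change-point (collinear configuration reachable)

change-point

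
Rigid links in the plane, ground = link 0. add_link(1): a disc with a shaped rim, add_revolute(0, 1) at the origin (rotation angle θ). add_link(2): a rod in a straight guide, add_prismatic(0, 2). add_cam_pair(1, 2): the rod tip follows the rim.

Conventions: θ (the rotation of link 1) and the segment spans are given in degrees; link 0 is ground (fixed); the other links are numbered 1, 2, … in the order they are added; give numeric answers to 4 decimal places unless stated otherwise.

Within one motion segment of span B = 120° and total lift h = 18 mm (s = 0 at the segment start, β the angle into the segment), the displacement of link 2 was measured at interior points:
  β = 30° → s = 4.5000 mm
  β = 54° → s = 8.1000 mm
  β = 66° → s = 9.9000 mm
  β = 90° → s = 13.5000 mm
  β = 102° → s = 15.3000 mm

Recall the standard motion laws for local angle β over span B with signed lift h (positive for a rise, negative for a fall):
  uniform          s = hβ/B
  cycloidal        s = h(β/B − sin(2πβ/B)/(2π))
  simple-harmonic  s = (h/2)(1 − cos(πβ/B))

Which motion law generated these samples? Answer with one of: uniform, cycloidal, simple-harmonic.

candidates at β/B = r: uniform s = h·r (linear in β); cycloidal s = h·(r − sin(2πr)/(2π)); simple-harmonic s = (h/2)(1 − cos(πr))
β=30°: printed 4.5000 | uniform 4.5000, cycloidal 1.6352, simple-harmonic 2.6360
β=54°: printed 8.1000 | uniform 8.1000, cycloidal 7.2147, simple-harmonic 7.5921
β=66°: printed 9.9000 | uniform 9.9000, cycloidal 10.7853, simple-harmonic 10.4079
β=90°: printed 13.5000 | uniform 13.5000, cycloidal 16.3648, simple-harmonic 15.3640
β=102°: printed 15.3000 | uniform 15.3000, cycloidal 17.6177, simple-harmonic 17.0191
only one law matches every sample → uniform

uniform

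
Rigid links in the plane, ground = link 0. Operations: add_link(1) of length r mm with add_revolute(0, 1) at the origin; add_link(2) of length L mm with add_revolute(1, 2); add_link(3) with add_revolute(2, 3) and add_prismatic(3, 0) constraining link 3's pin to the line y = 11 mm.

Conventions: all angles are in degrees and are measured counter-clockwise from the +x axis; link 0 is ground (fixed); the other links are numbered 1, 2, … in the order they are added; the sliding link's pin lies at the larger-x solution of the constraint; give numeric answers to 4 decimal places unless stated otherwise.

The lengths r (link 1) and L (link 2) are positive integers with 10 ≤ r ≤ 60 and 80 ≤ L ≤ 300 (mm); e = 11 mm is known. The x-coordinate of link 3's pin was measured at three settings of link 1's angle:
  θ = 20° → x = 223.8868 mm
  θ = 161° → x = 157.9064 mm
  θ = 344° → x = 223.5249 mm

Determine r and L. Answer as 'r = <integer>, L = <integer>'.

constraint per measurement: (x − r cos θ)² + (r sin θ − e)² = L²
subtracting the θ₁ and θ₂ equations cancels the r² and L² terms:
r = (x₁² − x₂²) / (2[(x₁cos θ₁ + e sin θ₁) − (x₂cos θ₂ + e sin θ₂)]) = 35.0000 → r = 35
L² = (x₁ − r cos θ₁)² + (r sin θ₁ − e)² = 36481.0095 → L = 191.0000 → L = 191
check at θ₃=344°: x = 223.5249 (printed 223.5249) ✓

r = 35, L = 191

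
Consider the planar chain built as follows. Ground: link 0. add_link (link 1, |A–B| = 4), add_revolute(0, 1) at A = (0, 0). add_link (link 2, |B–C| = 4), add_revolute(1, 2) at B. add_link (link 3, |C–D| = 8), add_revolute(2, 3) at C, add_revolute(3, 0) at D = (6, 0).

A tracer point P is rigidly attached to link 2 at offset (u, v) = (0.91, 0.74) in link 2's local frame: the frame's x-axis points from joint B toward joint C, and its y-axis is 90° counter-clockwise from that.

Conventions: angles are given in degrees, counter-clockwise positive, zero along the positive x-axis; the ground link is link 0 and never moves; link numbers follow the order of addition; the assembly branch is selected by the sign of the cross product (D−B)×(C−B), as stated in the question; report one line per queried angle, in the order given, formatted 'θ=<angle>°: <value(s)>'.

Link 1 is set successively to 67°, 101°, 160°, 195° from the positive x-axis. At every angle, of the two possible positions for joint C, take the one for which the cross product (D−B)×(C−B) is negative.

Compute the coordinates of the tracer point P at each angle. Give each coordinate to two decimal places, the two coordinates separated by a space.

A=(0,0), D=(6.00,0)
θ=67°: B = A + 4.00·(cos67°, sin67°) = (1.5629, 3.6820)
θ=67°: |BD| = 5.7658
θ=67°: circle(B,4.00) ∩ circle(D,8.00): a=-1.2795, h=3.7898
θ=67°:   candidates: C₊=(2.9984,7.4156) cross=21.852; C₋=(-1.8419,1.5827) cross=-21.852
θ=67°:   branch - wants cross < 0 → take C=(-1.8419,1.5827) (cross=-21.852)
θ=67°: ex = (C−B)/|BC| = (-0.8512,-0.5248); ey = (0.5248,-0.8512)
θ=67°: P = B + 0.91·ex + 0.74·ey = (1.1767,2.5745)
θ=101°: B = A + 4.00·(cos101°, sin101°) = (-0.7632, 3.9265)
θ=101°: |BD| = 7.8204
θ=101°: circle(B,4.00) ∩ circle(D,8.00): a=0.8413, h=3.9105
θ=101°:   candidates: C₊=(1.9278,6.8860) cross=30.582; C₋=(-1.9991,0.1222) cross=-30.582
θ=101°:   branch - wants cross < 0 → take C=(-1.9991,0.1222) (cross=-30.582)
θ=101°: ex = (C−B)/|BC| = (-0.3090,-0.9511); ey = (0.9511,-0.3090)
θ=101°: P = B + 0.91·ex + 0.74·ey = (-0.3406,2.8324)
θ=160°: B = A + 4.00·(cos160°, sin160°) = (-3.7588, 1.3681)
θ=160°: |BD| = 9.8542
θ=160°: circle(B,4.00) ∩ circle(D,8.00): a=2.4916, h=3.1292
θ=160°:   candidates: C₊=(-0.8569,4.1211) cross=30.836; C₋=(-1.7257,-2.0767) cross=-30.836
θ=160°:   branch - wants cross < 0 → take C=(-1.7257,-2.0767) (cross=-30.836)
θ=160°: ex = (C−B)/|BC| = (0.5083,-0.8612); ey = (0.8612,0.5083)
θ=160°: P = B + 0.91·ex + 0.74·ey = (-2.6590,0.9605)
θ=195°: B = A + 4.00·(cos195°, sin195°) = (-3.8637, -1.0353)
θ=195°: |BD| = 9.9179
θ=195°: circle(B,4.00) ∩ circle(D,8.00): a=2.5391, h=3.0908
θ=195°:   candidates: C₊=(-1.6611,2.3037) cross=30.654; C₋=(-1.0159,-3.8442) cross=-30.654
θ=195°:   branch - wants cross < 0 → take C=(-1.0159,-3.8442) (cross=-30.654)
θ=195°: ex = (C−B)/|BC| = (0.7120,-0.7022); ey = (0.7022,0.7120)
θ=195°: P = B + 0.91·ex + 0.74·ey = (-2.6962,-1.1474)

θ=67°: 1.18 2.57
θ=101°: -0.34 2.83
θ=160°: -2.66 0.96
θ=195°: -2.70 -1.15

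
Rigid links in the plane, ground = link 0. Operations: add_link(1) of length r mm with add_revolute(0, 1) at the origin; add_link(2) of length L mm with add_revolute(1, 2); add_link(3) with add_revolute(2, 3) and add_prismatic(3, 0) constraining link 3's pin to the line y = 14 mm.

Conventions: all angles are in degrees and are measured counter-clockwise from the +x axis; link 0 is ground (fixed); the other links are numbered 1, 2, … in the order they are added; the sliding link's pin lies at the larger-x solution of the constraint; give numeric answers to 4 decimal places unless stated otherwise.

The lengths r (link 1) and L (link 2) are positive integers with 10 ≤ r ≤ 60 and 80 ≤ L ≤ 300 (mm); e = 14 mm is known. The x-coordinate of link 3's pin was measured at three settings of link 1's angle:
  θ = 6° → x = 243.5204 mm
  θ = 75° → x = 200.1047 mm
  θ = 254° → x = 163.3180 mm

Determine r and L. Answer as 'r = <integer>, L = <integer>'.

constraint per measurement: (x − r cos θ)² + (r sin θ − e)² = L²
subtracting the θ₁ and θ₂ equations cancels the r² and L² terms:
r = (x₁² − x₂²) / (2[(x₁cos θ₁ + e sin θ₁) − (x₂cos θ₂ + e sin θ₂)]) = 54.0000 → r = 54
L² = (x₁ − r cos θ₁)² + (r sin θ₁ − e)² = 36100.0102 → L = 190.0000 → L = 190
check at θ₃=254°: x = 163.3180 (printed 163.3180) ✓

r = 54, L = 190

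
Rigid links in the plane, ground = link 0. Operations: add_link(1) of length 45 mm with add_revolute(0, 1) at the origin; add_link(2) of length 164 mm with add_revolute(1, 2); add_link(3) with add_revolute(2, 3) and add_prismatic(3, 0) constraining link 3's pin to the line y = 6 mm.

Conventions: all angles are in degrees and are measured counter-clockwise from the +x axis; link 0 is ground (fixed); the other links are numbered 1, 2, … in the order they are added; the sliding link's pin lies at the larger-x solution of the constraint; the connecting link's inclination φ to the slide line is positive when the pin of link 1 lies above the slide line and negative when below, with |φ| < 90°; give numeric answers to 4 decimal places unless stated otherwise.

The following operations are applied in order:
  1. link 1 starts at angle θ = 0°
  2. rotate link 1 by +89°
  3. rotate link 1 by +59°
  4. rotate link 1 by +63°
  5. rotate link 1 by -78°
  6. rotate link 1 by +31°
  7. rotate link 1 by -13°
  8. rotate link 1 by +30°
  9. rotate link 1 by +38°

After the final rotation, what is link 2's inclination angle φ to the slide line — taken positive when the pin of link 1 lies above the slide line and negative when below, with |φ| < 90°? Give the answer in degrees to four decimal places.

geometry: r = 45 mm, L = 164 mm, e = 6 mm; θ starts at 0°
rotate link 1 by +89°: θ ← 0° +89° = 89°
rotate link 1 by +59°: θ ← 89° +59° = 148°
rotate link 1 by +63°: θ ← 148° +63° = 211°
rotate link 1 by -78°: θ ← 211° -78° = 133°
rotate link 1 by +31°: θ ← 133° +31° = 164°
rotate link 1 by -13°: θ ← 164° -13° = 151°
rotate link 1 by +30°: θ ← 151° +30° = 181°
rotate link 1 by +38°: θ ← 181° +38° = 219°
h = r sin θ − e = -28.319418 − 6 = -34.319418
sin φ = h / L = -34.319418 / 164 = -0.20926474
φ = arcsin(-0.20926474) = -12.079268°

-12.0793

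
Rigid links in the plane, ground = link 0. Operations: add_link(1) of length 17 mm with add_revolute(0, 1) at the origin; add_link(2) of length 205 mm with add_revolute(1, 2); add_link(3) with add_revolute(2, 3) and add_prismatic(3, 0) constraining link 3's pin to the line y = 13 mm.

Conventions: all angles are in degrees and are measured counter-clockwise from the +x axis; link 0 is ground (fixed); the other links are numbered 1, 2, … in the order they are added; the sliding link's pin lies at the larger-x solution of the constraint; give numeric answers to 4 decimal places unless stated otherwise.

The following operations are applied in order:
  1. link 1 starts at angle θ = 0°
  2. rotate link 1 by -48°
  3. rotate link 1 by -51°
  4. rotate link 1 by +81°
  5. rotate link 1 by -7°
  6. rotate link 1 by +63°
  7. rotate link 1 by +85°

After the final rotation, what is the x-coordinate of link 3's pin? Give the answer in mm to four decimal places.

geometry: r = 17 mm, L = 205 mm, e = 13 mm; θ starts at 0°
rotate link 1 by -48°: θ ← 0° -48° = -48°
rotate link 1 by -51°: θ ← -48° -51° = -99°
rotate link 1 by +81°: θ ← -99° +81° = -18°
rotate link 1 by -7°: θ ← -18° -7° = -25°
rotate link 1 by +63°: θ ← -25° +63° = 38°
rotate link 1 by +85°: θ ← 38° +85° = 123°
crank pin P = (r cos θ, r sin θ) = (-9.258864, 14.257400)
h = r sin θ − e = 14.257400 − 13 = 1.257400
x = r cos θ + √(L² − h²) = -9.258864 + 204.996144 = 195.737280

195.7373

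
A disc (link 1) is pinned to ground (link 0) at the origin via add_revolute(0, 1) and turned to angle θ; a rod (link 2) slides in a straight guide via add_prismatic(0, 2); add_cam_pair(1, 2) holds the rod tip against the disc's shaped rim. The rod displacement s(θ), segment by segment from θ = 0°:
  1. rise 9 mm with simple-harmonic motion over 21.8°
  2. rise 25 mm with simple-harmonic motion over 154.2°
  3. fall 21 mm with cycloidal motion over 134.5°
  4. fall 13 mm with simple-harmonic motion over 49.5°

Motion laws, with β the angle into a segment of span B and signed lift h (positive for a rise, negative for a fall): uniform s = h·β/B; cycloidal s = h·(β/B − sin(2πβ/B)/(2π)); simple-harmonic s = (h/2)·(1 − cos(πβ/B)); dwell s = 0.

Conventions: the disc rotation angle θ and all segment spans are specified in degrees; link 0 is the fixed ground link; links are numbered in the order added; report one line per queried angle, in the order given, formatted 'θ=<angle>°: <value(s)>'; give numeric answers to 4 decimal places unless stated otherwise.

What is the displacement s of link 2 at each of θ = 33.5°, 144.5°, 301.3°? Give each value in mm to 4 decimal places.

segment 1 (0° to 21.8°, simple-harmonic, h = 9) is passed completely: s = 0.0000 + (9) = 9.0000
θ = 33.5° falls in segment 2 (21.8° to 176°, simple-harmonic, h = 25): β = 33.5 − 21.8 = 11.7°, B = 154.2°; Δs = 25/2·(1 − cos(π·0.0759)) = 0.3534; s = 9.0000 + 0.3534 = 9.3534
θ = 144.5° falls in segment 2 (21.8° to 176°, simple-harmonic, h = 25): β = 144.5 − 21.8 = 122.7°, B = 154.2°; Δs = 25/2·(1 − cos(π·0.7957)) = 22.5130; s = 9.0000 + 22.5130 = 31.5130
segment 2 (21.8° to 176°, simple-harmonic, h = 25) is passed completely: s = 9.0000 + (25) = 34.0000
θ = 301.3° falls in segment 3 (176° to 310.5°, cycloidal, h = -21): β = 301.3 − 176 = 125.3°, B = 134.5°; Δs = -21·(0.9316 − sin(2π·0.9316)/(2π)) = -20.9562; s = 34.0000 − 20.9562 = 13.0438

θ=33.5°: 9.3534
θ=144.5°: 31.5130
θ=301.3°: 13.0438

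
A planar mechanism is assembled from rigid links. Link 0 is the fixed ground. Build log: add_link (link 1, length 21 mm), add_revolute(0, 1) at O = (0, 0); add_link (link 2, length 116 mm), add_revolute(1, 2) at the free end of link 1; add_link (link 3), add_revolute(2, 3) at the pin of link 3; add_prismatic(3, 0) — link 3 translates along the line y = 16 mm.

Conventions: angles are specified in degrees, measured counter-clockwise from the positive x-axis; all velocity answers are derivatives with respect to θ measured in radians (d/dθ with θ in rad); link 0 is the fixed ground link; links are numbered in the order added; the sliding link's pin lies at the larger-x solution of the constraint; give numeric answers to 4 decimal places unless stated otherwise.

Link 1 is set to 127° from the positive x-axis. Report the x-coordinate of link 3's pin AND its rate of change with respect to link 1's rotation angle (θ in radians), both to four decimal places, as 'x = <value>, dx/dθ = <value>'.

geometry: r = 21 mm, L = 116 mm, e = 16 mm
crank pin P = (r cos θ, r sin θ) = (-12.638115, 16.771346)
h = r sin θ − e = 16.771346 − 16 = 0.771346
x = r cos θ + √(L² − h²) = -12.638115 + 115.997435 = 103.359320
dx/dθ = −r sin θ − h·r cos θ/√(L² − h²) (θ in radians; h = 0.771346) = -16.687306

x = 103.3593, dx/dθ = -16.6873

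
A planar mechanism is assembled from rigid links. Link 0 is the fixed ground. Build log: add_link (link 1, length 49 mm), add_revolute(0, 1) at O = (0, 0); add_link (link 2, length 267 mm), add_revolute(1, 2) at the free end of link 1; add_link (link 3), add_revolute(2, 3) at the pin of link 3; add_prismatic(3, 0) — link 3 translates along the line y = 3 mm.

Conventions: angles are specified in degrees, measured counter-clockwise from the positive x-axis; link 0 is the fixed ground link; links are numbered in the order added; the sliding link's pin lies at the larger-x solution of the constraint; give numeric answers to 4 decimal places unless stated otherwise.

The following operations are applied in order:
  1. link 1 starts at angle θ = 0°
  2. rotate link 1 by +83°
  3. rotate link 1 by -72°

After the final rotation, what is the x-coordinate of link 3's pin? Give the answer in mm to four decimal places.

geometry: r = 49 mm, L = 267 mm, e = 3 mm; θ starts at 0°
rotate link 1 by +83°: θ ← 0° +83° = 83°
rotate link 1 by -72°: θ ← 83° -72° = 11°
crank pin P = (r cos θ, r sin θ) = (48.099732, 9.349641)
h = r sin θ − e = 9.349641 − 3 = 6.349641
x = r cos θ + √(L² − h²) = 48.099732 + 266.924488 = 315.024220

315.0242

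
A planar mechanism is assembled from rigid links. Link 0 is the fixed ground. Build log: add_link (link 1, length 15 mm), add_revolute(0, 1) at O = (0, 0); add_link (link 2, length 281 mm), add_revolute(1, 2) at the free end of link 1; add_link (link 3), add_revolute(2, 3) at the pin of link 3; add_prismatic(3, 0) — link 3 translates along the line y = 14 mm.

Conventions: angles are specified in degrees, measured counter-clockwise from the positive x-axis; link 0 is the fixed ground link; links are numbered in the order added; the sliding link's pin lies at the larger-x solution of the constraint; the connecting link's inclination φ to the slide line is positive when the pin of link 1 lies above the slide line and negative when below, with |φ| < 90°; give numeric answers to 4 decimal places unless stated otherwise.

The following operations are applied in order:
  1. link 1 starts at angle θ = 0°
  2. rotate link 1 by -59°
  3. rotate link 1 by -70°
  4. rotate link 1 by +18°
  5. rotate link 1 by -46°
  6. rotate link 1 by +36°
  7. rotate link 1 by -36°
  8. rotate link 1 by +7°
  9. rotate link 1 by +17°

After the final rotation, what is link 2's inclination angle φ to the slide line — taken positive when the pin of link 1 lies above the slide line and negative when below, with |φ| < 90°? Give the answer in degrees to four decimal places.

geometry: r = 15 mm, L = 281 mm, e = 14 mm; θ starts at 0°
rotate link 1 by -59°: θ ← 0° -59° = -59°
rotate link 1 by -70°: θ ← -59° -70° = -129°
rotate link 1 by +18°: θ ← -129° +18° = -111°
rotate link 1 by -46°: θ ← -111° -46° = -157°
rotate link 1 by +36°: θ ← -157° +36° = -121°
rotate link 1 by -36°: θ ← -121° -36° = -157°
rotate link 1 by +7°: θ ← -157° +7° = -150°
rotate link 1 by +17°: θ ← -150° +17° = -133°
h = r sin θ − e = -10.970306 − 14 = -24.970306
sin φ = h / L = -24.970306 / 281 = -0.08886230
φ = arcsin(-0.08886230) = -5.098159°

-5.0982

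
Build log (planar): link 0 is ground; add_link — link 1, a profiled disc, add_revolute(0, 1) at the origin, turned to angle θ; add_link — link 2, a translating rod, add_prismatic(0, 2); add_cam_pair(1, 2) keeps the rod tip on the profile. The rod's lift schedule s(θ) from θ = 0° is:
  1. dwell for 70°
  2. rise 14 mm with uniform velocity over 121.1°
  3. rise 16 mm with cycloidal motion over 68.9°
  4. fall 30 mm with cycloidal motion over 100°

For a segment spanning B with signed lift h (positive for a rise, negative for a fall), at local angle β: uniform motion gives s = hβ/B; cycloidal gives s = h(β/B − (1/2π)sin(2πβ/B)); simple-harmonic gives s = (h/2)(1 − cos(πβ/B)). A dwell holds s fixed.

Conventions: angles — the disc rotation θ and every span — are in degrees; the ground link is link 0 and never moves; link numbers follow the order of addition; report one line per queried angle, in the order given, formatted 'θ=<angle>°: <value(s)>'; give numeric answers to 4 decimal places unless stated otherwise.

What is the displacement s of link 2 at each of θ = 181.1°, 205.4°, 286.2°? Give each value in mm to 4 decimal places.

seg 1 [0°–70°] dwell: s stays 0.0000
seg 2 [70°–191.1°] uniform, h=14: θ=181.1° here. β=111.1, B=121.1. 14·111.1/121.1 = 12.8439 → s = 12.8439
seg 2 [70°–191.1°] uniform, h=14: full span → s += 14 → s = 14.0000
seg 3 [191.1°–260°] cycloidal, h=16: θ=205.4° here. β=14.3, B=68.9. 16·(0.2075 − sin(2π·0.2075)/(2π)) = 0.8643 → s = 14.8643
seg 3 [191.1°–260°] cycloidal, h=16: full span → s += 16 → s = 30.0000
seg 4 [260°–360°] cycloidal, h=-30: θ=286.2° here. β=26.2, B=100. -30·(0.2620 − sin(2π·0.2620)/(2π)) = -3.0989 → s = 26.9011

θ=181.1°: 12.8439
θ=205.4°: 14.8643
θ=286.2°: 26.9011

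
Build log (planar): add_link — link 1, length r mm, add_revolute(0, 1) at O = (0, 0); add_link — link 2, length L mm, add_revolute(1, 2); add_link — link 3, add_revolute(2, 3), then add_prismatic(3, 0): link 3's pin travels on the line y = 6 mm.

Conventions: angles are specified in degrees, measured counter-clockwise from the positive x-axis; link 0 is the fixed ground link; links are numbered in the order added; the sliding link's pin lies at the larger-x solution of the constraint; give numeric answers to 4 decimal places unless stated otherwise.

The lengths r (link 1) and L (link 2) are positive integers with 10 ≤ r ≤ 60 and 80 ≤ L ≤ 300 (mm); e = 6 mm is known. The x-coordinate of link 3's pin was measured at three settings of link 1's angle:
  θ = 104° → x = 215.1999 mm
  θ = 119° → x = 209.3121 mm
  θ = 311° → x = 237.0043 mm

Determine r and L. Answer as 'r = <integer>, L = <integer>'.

constraint per measurement: (x − r cos θ)² + (r sin θ − e)² = L²
subtracting the θ₁ and θ₂ equations cancels the r² and L² terms:
r = (x₁² − x₂²) / (2[(x₁cos θ₁ + e sin θ₁) − (x₂cos θ₂ + e sin θ₂)]) = 24.9999 → r = 25
L² = (x₁ − r cos θ₁)² + (r sin θ₁ − e)² = 49283.9866 → L = 222.0000 → L = 222
check at θ₃=311°: x = 237.0043 (printed 237.0043) ✓

r = 25, L = 222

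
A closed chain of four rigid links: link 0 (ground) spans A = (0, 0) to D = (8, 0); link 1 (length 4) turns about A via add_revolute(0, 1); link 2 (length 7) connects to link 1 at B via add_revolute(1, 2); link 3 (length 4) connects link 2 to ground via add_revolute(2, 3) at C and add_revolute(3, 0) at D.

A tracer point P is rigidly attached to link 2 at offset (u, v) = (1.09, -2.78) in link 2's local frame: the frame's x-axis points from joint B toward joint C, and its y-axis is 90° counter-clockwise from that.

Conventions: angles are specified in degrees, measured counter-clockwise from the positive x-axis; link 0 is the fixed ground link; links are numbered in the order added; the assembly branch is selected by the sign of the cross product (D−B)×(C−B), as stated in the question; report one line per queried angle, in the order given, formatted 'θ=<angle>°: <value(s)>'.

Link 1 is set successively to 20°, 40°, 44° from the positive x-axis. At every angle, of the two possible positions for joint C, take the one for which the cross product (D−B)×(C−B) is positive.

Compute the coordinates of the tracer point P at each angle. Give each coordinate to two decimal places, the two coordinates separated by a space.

A=(0,0), D=(8.00,0)
θ=20°: B = A + 4.00·(cos20°, sin20°) = (3.7588, 1.3681)
θ=20°: |BD| = 4.4564
θ=20°: circle(B,7.00) ∩ circle(D,4.00): a=5.9307, h=3.7184
θ=20°:   candidates: C₊=(10.5446,3.0862) cross=16.571; C₋=(8.2616,-3.9914) cross=-16.571
θ=20°:   branch + wants cross > 0 → take C=(10.5446,3.0862) (cross=16.571)
θ=20°: ex = (C−B)/|BC| = (0.9694,0.2455); ey = (-0.2455,0.9694)
θ=20°: P = B + 1.09·ex + -2.78·ey = (5.4978,-1.0593)
θ=40°: B = A + 4.00·(cos40°, sin40°) = (3.0642, 2.5712)
θ=40°: |BD| = 5.5654
θ=40°: circle(B,7.00) ∩ circle(D,4.00): a=5.7474, h=3.9959
θ=40°:   candidates: C₊=(10.0076,3.4597) cross=22.238; C₋=(6.3154,-3.6280) cross=-22.238
θ=40°:   branch + wants cross > 0 → take C=(10.0076,3.4597) (cross=22.238)
θ=40°: ex = (C−B)/|BC| = (0.9919,0.1269); ey = (-0.1269,0.9919)
θ=40°: P = B + 1.09·ex + -2.78·ey = (4.4983,-0.0480)
θ=44°: B = A + 4.00·(cos44°, sin44°) = (2.8774, 2.7786)
θ=44°: |BD| = 5.8277
θ=44°: circle(B,7.00) ∩ circle(D,4.00): a=5.7452, h=3.9991
θ=44°:   candidates: C₊=(9.8342,3.5547) cross=23.306; C₋=(6.0207,-3.4759) cross=-23.306
θ=44°:   branch + wants cross > 0 → take C=(9.8342,3.5547) (cross=23.306)
θ=44°: ex = (C−B)/|BC| = (0.9938,0.1109); ey = (-0.1109,0.9938)
θ=44°: P = B + 1.09·ex + -2.78·ey = (4.2688,0.1366)

θ=20°: 5.50 -1.06
θ=40°: 4.50 -0.05
θ=44°: 4.27 0.14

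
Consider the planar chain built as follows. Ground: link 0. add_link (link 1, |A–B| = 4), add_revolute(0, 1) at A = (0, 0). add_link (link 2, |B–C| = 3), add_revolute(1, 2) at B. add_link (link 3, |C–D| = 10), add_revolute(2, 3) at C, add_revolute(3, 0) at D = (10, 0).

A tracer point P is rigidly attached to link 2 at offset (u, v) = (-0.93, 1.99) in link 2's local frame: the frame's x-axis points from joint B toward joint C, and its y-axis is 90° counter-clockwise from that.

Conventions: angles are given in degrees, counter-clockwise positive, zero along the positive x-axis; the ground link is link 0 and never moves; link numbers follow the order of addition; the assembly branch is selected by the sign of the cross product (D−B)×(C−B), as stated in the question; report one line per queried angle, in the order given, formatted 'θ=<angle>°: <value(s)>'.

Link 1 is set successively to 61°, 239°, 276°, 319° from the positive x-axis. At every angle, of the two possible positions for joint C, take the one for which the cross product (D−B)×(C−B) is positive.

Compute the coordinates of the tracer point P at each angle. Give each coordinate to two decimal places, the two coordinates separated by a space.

A=(0,0), D=(10.00,0)
θ=61°: B = A + 4.00·(cos61°, sin61°) = (1.9392, 3.4985)
θ=61°: |BD| = 8.7872
θ=61°: circle(B,3.00) ∩ circle(D,10.00): a=-0.7844, h=2.8956
θ=61°:   candidates: C₊=(2.3726,6.4670) cross=25.445; C₋=(0.0669,1.1545) cross=-25.445
θ=61°:   branch + wants cross > 0 → take C=(2.3726,6.4670) (cross=25.445)
θ=61°: ex = (C−B)/|BC| = (0.1444,0.9895); ey = (-0.9895,0.1444)
θ=61°: P = B + -0.93·ex + 1.99·ey = (-0.1642,2.8657)
θ=239°: B = A + 4.00·(cos239°, sin239°) = (-2.0602, -3.4287)
θ=239°: |BD| = 12.5381
θ=239°: circle(B,3.00) ∩ circle(D,10.00): a=2.6401, h=1.4248
θ=239°:   candidates: C₊=(0.0897,-1.3362) cross=17.864; C₋=(0.8689,-4.0772) cross=-17.864
θ=239°:   branch + wants cross > 0 → take C=(0.0897,-1.3362) (cross=17.864)
θ=239°: ex = (C−B)/|BC| = (0.7166,0.6975); ey = (-0.6975,0.7166)
θ=239°: P = B + -0.93·ex + 1.99·ey = (-4.1146,-2.6513)
θ=276°: B = A + 4.00·(cos276°, sin276°) = (0.4181, -3.9781)
θ=276°: |BD| = 10.3749
θ=276°: circle(B,3.00) ∩ circle(D,10.00): a=0.8018, h=2.8909
θ=276°:   candidates: C₊=(0.0502,-1.0007) cross=29.992; C₋=(2.2671,-6.3405) cross=-29.992
θ=276°:   branch + wants cross > 0 → take C=(0.0502,-1.0007) (cross=29.992)
θ=276°: ex = (C−B)/|BC| = (-0.1226,0.9925); ey = (-0.9925,-0.1226)
θ=276°: P = B + -0.93·ex + 1.99·ey = (-1.4428,-5.1451)
θ=319°: B = A + 4.00·(cos319°, sin319°) = (3.0188, -2.6242)
θ=319°: |BD| = 7.4581
θ=319°: circle(B,3.00) ∩ circle(D,10.00): a=-2.3717, h=1.8371
θ=319°:   candidates: C₊=(0.1524,-1.7391) cross=13.701; C₋=(1.4452,-5.1784) cross=-13.701
θ=319°:   branch + wants cross > 0 → take C=(0.1524,-1.7391) (cross=13.701)
θ=319°: ex = (C−B)/|BC| = (-0.9555,0.2950); ey = (-0.2950,-0.9555)
θ=319°: P = B + -0.93·ex + 1.99·ey = (3.3203,-4.8000)

θ=61°: -0.16 2.87
θ=239°: -4.11 -2.65
θ=276°: -1.44 -5.15
θ=319°: 3.32 -4.80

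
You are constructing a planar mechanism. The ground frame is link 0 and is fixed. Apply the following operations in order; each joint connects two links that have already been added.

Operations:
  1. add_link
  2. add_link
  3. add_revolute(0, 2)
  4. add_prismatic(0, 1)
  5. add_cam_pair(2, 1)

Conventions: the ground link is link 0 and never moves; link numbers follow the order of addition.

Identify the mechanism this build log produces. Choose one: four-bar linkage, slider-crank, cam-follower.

links: 3 (incl. ground); joints: 1 revolute, 1 prismatic, 1 higher (cam) pair, forming one closed loop
3 links, revolute + prismatic + higher pair in one loop → cam-follower

cam-follower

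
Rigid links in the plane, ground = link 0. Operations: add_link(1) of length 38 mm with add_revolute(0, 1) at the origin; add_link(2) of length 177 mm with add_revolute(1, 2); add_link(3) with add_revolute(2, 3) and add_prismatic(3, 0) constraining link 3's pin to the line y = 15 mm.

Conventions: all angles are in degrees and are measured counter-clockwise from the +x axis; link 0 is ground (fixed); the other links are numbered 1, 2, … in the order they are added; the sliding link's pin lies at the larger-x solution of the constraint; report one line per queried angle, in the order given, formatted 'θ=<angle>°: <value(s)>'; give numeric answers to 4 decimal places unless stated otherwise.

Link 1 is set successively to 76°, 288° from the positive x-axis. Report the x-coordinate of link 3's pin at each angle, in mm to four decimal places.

geometry: r = 38 mm, L = 177 mm, e = 15 mm
θ=76°: crank pin P = (r cos θ, r sin θ) = (9.193032, 36.871238)
θ=76°: h = r sin θ − e = 36.871238 − 15 = 21.871238
θ=76°: x = r cos θ + √(L² − h²) = 9.193032 + 175.643528 = 184.836560
θ=288°: crank pin P = (r cos θ, r sin θ) = (11.742646, -36.140148)
θ=288°: h = r sin θ − e = -36.140148 − 15 = -51.140148
θ=288°: x = r cos θ + √(L² − h²) = 11.742646 + 169.451130 = 181.193775

θ=76°: 184.8366
θ=288°: 181.1938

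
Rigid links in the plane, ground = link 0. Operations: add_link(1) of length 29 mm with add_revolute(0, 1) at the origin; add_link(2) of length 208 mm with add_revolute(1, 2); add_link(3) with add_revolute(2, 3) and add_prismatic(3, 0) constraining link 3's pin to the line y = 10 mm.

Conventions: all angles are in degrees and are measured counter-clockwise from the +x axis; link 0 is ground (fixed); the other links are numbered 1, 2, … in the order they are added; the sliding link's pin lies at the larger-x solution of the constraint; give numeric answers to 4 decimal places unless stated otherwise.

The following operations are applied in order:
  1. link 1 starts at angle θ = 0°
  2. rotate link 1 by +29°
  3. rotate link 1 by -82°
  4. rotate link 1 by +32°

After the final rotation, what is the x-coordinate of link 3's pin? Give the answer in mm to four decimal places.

geometry: r = 29 mm, L = 208 mm, e = 10 mm; θ starts at 0°
rotate link 1 by +29°: θ ← 0° +29° = 29°
rotate link 1 by -82°: θ ← 29° -82° = -53°
rotate link 1 by +32°: θ ← -53° +32° = -21°
crank pin P = (r cos θ, r sin θ) = (27.073832, -10.392671)
h = r sin θ − e = -10.392671 − 10 = -20.392671
x = r cos θ + √(L² − h²) = 27.073832 + 206.997920 = 234.071753

234.0718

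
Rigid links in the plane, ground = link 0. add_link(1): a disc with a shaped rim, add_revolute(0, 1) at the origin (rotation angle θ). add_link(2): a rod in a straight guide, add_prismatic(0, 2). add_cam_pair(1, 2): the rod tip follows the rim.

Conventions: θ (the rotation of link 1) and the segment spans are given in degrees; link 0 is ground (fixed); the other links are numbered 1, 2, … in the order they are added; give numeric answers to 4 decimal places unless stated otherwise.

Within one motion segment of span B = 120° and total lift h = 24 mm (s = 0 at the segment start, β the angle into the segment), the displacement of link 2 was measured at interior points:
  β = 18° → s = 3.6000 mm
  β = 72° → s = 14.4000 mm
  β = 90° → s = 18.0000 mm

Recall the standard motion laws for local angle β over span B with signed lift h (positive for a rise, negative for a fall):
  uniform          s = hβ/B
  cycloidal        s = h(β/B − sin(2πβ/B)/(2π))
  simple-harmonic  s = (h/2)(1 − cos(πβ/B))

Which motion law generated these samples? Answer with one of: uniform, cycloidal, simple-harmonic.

candidates at β/B = r: uniform s = h·r (linear in β); cycloidal s = h·(r − sin(2πr)/(2π)); simple-harmonic s = (h/2)(1 − cos(πr))
β=18°: printed 3.6000 | uniform 3.6000, cycloidal 0.5098, simple-harmonic 1.3079
β=72°: printed 14.4000 | uniform 14.4000, cycloidal 16.6452, simple-harmonic 15.7082
β=90°: printed 18.0000 | uniform 18.0000, cycloidal 21.8197, simple-harmonic 20.4853
only one law matches every sample → uniform

uniform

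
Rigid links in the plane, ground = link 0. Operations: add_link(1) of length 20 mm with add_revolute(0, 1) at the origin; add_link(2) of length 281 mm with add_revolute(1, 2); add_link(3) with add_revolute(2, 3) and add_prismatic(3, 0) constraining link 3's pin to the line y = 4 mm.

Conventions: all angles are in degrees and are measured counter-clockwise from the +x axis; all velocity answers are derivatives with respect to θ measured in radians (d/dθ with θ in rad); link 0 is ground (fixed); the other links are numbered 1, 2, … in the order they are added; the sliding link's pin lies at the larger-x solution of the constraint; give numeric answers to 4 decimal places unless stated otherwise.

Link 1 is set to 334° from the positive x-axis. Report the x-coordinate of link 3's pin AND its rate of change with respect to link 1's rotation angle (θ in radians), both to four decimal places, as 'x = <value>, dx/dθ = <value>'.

geometry: r = 20 mm, L = 281 mm, e = 4 mm
crank pin P = (r cos θ, r sin θ) = (17.975881, -8.767423)
h = r sin θ − e = -8.767423 − 4 = -12.767423
x = r cos θ + √(L² − h²) = 17.975881 + 280.709802 = 298.685683
dx/dθ = −r sin θ − h·r cos θ/√(L² − h²) (θ in radians; h = -12.767423) = 9.585013

x = 298.6857, dx/dθ = 9.5850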